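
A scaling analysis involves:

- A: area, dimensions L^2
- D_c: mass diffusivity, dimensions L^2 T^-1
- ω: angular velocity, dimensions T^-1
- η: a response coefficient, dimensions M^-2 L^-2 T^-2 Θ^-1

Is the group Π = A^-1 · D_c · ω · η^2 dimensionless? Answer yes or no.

Sum the exponent of each base dimension across the product:
  M: −[A]_M + [D_c]_M + [ω]_M + 2·[η]_M = −(0) + (0) + (0) + 2·(-2) = -4
  L: −[A]_L + [D_c]_L + [ω]_L + 2·[η]_L = −(2) + (2) + (0) + 2·(-2) = -4
  T: −[A]_T + [D_c]_T + [ω]_T + 2·[η]_T = −(0) + (-1) + (-1) + 2·(-2) = -6
  Θ: −[A]_Θ + [D_c]_Θ + [ω]_Θ + 2·[η]_Θ = −(0) + (0) + (0) + 2·(-1) = -2
Net dimensions [M⁻⁴ L⁻⁴ T⁻⁶ Θ⁻²] ≠ [1] — not dimensionless.

no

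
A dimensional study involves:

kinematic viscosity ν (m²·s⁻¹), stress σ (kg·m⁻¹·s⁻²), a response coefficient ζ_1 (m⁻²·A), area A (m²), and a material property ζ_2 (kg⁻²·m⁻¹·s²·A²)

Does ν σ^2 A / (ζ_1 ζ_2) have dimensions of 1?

Sum the exponent of each base dimension across the product:
  M: [ν]_M + 2·[σ]_M − [ζ_1]_M + [A]_M − [ζ_2]_M = (0) + 2·(1) − (0) + (0) − (-2) = 4
  L: [ν]_L + 2·[σ]_L − [ζ_1]_L + [A]_L − [ζ_2]_L = (2) + 2·(-1) − (-2) + (2) − (-1) = 5
  T: [ν]_T + 2·[σ]_T − [ζ_1]_T + [A]_T − [ζ_2]_T = (-1) + 2·(-2) − (0) + (0) − (2) = -7
  I: [ν]_I + 2·[σ]_I − [ζ_1]_I + [A]_I − [ζ_2]_I = (0) + 2·(0) − (1) + (0) − (2) = -3
Net dimensions [M⁴ L⁵ T⁻⁷ I⁻³] ≠ [1] — not dimensionless.

no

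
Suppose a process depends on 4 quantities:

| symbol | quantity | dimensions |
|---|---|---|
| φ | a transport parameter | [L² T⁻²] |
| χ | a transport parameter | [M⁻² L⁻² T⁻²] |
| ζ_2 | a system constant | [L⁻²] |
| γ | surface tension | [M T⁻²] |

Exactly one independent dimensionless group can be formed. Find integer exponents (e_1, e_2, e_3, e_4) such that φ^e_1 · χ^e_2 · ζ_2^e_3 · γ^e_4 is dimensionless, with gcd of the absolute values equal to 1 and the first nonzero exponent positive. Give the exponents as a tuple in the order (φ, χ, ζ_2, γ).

(3, -1, 4, -2)

M: e_1·(0) + e_2·(-2) + e_3·(0) + e_4·(1) = 0
L: e_1·(2) + e_2·(-2) + e_3·(-2) + e_4·(0) = 0
T: e_1·(-2) + e_2·(-2) + e_3·(0) + e_4·(-2) = 0
Solving this homogeneous linear system for the smallest-integer solution (first nonzero entry positive) gives (3, -1, 4, -2).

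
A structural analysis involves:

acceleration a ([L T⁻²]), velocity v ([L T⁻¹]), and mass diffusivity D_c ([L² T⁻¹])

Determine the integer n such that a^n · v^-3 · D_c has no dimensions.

1

Balance the L exponent: (1)·n from a, plus −3·(1) + (2) = -1 from the rest, must sum to zero.
n − 1 = 0, so n = 1.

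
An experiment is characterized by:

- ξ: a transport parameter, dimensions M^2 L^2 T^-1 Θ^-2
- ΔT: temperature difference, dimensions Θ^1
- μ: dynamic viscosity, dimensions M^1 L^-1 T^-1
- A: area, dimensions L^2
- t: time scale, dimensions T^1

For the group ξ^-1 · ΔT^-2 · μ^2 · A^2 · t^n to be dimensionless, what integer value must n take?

Balance the T exponent: (1)·n from t, plus −(-1) − 2·(0) + 2·(-1) + 2·(0) = -1 from the rest, must sum to zero.
n − 1 = 0, so n = 1.

1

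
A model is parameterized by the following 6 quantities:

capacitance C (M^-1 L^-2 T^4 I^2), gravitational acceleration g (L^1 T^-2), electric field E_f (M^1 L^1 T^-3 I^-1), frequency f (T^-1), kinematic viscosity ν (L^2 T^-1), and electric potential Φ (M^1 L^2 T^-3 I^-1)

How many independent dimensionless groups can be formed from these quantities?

2

There are 6 variables and 4 base dimensions (M, L, T, I).
The dimension matrix has rank 4.
Independent dimensionless groups: 6 − 4 = 2.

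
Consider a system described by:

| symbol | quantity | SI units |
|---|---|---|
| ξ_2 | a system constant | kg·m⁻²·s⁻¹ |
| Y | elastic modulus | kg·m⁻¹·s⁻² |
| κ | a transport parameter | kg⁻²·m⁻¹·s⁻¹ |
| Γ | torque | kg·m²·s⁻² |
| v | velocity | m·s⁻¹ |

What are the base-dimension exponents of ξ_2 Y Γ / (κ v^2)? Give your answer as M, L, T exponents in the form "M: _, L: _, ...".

Collect each base-dimension exponent across the product:
  M: (1) + (1) − (-2) + (1) − 2·(0) = 5
  L: (-2) + (-1) − (-1) + (2) − 2·(1) = -2
  T: (-1) + (-2) − (-1) + (-2) − 2·(-1) = -2
So the dimensions are [M⁵ L⁻² T⁻²].

M: 5, L: -2, T: -2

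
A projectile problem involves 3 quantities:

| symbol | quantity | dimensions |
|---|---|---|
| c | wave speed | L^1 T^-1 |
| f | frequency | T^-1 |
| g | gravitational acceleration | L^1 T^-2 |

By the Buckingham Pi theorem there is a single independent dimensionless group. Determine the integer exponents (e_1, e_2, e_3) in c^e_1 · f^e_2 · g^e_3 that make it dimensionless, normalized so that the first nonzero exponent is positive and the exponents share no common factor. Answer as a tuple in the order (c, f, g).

(1, 1, -1)

L: e_1·(1) + e_2·(0) + e_3·(1) = 0
T: e_1·(-1) + e_2·(-1) + e_3·(-2) = 0
Solving this homogeneous linear system for the smallest-integer solution (first nonzero entry positive) gives (1, 1, -1).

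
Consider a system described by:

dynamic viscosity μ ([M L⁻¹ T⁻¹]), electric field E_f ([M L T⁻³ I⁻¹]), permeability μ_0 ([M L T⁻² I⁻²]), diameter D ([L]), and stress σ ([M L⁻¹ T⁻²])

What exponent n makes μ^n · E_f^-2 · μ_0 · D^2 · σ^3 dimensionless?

Balance the M exponent: (1)·n from μ, plus −2·(1) + (1) + 2·(0) + 3·(1) = 2 from the rest, must sum to zero.
n + 2 = 0, so n = -2.

-2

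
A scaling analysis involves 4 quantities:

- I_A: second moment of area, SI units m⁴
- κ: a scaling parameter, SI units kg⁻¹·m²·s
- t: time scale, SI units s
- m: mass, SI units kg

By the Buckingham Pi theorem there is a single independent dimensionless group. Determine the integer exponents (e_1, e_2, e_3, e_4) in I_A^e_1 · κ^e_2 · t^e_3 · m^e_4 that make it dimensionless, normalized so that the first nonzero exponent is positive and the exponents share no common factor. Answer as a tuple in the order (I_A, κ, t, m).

M: e_1·(0) + e_2·(-1) + e_3·(0) + e_4·(1) = 0
L: e_1·(4) + e_2·(2) + e_3·(0) + e_4·(0) = 0
T: e_1·(0) + e_2·(1) + e_3·(1) + e_4·(0) = 0
Solving this homogeneous linear system for the smallest-integer solution (first nonzero entry positive) gives (1, -2, 2, -2).

(1, -2, 2, -2)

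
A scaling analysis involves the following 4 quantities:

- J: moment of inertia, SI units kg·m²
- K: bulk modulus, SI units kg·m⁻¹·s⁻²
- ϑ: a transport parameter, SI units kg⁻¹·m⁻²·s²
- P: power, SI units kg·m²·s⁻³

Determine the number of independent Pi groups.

1

There are 4 variables and 3 base dimensions (M, L, T).
The dimension matrix has rank 3.
Independent dimensionless groups: 4 − 3 = 1.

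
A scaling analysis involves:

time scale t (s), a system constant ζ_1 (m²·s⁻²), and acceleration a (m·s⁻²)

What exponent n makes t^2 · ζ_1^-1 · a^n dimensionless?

Balance the L exponent: (1)·n from a, plus 2·(0) − (2) = -2 from the rest, must sum to zero.
n − 2 = 0, so n = 2.

2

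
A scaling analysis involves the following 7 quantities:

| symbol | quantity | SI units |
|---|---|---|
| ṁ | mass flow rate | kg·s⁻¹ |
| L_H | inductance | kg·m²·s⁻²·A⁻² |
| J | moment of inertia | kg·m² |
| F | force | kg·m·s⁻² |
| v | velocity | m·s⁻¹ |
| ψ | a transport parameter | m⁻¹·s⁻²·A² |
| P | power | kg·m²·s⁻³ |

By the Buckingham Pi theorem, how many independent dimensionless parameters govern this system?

3

There are 7 variables and 4 base dimensions (M, L, T, I).
The dimension matrix has rank 4.
Independent dimensionless groups: 7 − 4 = 3.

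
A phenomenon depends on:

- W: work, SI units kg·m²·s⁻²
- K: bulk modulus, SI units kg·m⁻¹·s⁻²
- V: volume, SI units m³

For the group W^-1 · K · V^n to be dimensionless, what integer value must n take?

1

Balance the L exponent: (3)·n from V, plus −(2) + (-1) = -3 from the rest, must sum to zero.
3n − 3 = 0, so n = 1.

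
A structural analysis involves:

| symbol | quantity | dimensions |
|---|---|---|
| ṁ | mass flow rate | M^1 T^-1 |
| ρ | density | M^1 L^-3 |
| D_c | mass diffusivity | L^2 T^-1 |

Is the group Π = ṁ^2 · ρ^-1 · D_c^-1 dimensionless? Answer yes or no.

no

Sum the exponent of each base dimension across the product:
  M: 2·[ṁ]_M − [ρ]_M − [D_c]_M = 2·(1) − (1) − (0) = 1
  L: 2·[ṁ]_L − [ρ]_L − [D_c]_L = 2·(0) − (-3) − (2) = 1
  T: 2·[ṁ]_T − [ρ]_T − [D_c]_T = 2·(-1) − (0) − (-1) = -1
Net dimensions [M L T⁻¹] ≠ [1] — not dimensionless.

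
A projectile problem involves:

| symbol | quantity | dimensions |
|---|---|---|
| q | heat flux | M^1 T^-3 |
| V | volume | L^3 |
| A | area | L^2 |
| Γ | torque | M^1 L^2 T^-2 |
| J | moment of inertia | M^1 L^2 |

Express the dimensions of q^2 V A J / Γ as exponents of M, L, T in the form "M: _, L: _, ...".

Collect each base-dimension exponent across the product:
  M: 2·(1) + (0) + (0) − (1) + (1) = 2
  L: 2·(0) + (3) + (2) − (2) + (2) = 5
  T: 2·(-3) + (0) + (0) − (-2) + (0) = -4
So the dimensions are [M² L⁵ T⁻⁴].

M: 2, L: 5, T: -4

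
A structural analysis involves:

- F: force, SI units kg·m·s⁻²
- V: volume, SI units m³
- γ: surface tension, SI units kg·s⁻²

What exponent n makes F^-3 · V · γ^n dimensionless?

3

Balance the M exponent: (1)·n from γ, plus −3·(1) + (0) = -3 from the rest, must sum to zero.
n − 3 = 0, so n = 3.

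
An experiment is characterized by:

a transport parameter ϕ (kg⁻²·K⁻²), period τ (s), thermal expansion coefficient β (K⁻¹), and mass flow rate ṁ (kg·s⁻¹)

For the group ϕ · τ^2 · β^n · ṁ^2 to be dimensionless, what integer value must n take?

-2

Balance the Θ exponent: (-1)·n from β, plus (-2) + 2·(0) + 2·(0) = -2 from the rest, must sum to zero.
−n − 2 = 0, so n = -2.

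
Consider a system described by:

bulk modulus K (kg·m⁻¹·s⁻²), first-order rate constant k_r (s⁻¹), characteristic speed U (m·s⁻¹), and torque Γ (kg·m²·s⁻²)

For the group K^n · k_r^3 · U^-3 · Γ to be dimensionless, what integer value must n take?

-1

Balance the M exponent: (1)·n from K, plus 3·(0) − 3·(0) + (1) = 1 from the rest, must sum to zero.
n + 1 = 0, so n = -1.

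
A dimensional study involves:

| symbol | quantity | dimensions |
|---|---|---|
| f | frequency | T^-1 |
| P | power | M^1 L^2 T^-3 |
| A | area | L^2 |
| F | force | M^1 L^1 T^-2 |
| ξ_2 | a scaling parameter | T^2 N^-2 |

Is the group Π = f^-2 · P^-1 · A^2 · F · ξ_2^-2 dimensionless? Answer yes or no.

Sum the exponent of each base dimension across the product:
  M: −2·[f]_M − [P]_M + 2·[A]_M + [F]_M − 2·[ξ_2]_M = −2·(0) − (1) + 2·(0) + (1) − 2·(0) = 0
  L: −2·[f]_L − [P]_L + 2·[A]_L + [F]_L − 2·[ξ_2]_L = −2·(0) − (2) + 2·(2) + (1) − 2·(0) = 3
  T: −2·[f]_T − [P]_T + 2·[A]_T + [F]_T − 2·[ξ_2]_T = −2·(-1) − (-3) + 2·(0) + (-2) − 2·(2) = -1
  N: −2·[f]_N − [P]_N + 2·[A]_N + [F]_N − 2·[ξ_2]_N = −2·(0) − (0) + 2·(0) + (0) − 2·(-2) = 4
Net dimensions [L³ T⁻¹ N⁴] ≠ [1] — not dimensionless.

no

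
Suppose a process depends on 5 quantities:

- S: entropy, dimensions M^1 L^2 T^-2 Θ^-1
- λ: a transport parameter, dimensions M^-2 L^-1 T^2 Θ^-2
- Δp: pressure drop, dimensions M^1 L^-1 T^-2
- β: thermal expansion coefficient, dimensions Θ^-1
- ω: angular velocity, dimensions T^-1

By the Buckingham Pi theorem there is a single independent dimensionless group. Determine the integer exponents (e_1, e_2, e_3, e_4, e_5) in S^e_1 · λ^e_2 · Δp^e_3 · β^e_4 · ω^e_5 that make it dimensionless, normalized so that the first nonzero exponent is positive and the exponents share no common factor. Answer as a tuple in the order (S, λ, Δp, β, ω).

M: e_1·(1) + e_2·(-2) + e_3·(1) + e_4·(0) + e_5·(0) = 0
L: e_1·(2) + e_2·(-1) + e_3·(-1) + e_4·(0) + e_5·(0) = 0
T: e_1·(-2) + e_2·(2) + e_3·(-2) + e_4·(0) + e_5·(-1) = 0
Θ: e_1·(-1) + e_2·(-2) + e_3·(0) + e_4·(-1) + e_5·(0) = 0
Solving this homogeneous linear system for the smallest-integer solution (first nonzero entry positive) gives (1, 1, 1, -3, -2).

(1, 1, 1, -3, -2)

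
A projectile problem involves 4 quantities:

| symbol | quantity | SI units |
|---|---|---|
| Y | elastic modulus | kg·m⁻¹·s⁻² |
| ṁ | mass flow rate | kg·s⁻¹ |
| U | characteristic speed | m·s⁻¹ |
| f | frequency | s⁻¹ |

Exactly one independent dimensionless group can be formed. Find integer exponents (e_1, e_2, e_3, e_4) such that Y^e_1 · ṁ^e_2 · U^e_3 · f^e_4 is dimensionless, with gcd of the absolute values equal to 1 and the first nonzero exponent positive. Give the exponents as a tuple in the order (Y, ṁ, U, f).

M: e_1·(1) + e_2·(1) + e_3·(0) + e_4·(0) = 0
L: e_1·(-1) + e_2·(0) + e_3·(1) + e_4·(0) = 0
T: e_1·(-2) + e_2·(-1) + e_3·(-1) + e_4·(-1) = 0
Solving this homogeneous linear system for the smallest-integer solution (first nonzero entry positive) gives (1, -1, 1, -2).

(1, -1, 1, -2)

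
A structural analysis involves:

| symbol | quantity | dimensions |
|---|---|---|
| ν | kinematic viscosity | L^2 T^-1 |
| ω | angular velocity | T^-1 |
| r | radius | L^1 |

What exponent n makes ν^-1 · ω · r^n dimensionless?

2

Balance the L exponent: (1)·n from r, plus −(2) + (0) = -2 from the rest, must sum to zero.
n − 2 = 0, so n = 2.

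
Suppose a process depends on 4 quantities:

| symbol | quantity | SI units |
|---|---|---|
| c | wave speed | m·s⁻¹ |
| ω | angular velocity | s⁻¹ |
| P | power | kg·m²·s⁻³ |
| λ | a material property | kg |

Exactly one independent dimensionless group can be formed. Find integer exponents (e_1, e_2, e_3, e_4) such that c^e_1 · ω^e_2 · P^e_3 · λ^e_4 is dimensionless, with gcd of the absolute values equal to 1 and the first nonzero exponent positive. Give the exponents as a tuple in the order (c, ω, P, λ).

M: e_1·(0) + e_2·(0) + e_3·(1) + e_4·(1) = 0
L: e_1·(1) + e_2·(0) + e_3·(2) + e_4·(0) = 0
T: e_1·(-1) + e_2·(-1) + e_3·(-3) + e_4·(0) = 0
Solving this homogeneous linear system for the smallest-integer solution (first nonzero entry positive) gives (2, 1, -1, 1).

(2, 1, -1, 1)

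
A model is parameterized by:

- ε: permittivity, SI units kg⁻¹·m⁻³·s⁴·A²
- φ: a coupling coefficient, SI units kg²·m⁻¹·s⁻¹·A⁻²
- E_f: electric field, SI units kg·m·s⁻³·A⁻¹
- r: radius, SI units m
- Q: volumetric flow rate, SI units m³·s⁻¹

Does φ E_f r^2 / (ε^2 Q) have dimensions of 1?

no

Sum the exponent of each base dimension across the product:
  M: −2·[ε]_M + [φ]_M + [E_f]_M + 2·[r]_M − [Q]_M = −2·(-1) + (2) + (1) + 2·(0) − (0) = 5
  L: −2·[ε]_L + [φ]_L + [E_f]_L + 2·[r]_L − [Q]_L = −2·(-3) + (-1) + (1) + 2·(1) − (3) = 5
  T: −2·[ε]_T + [φ]_T + [E_f]_T + 2·[r]_T − [Q]_T = −2·(4) + (-1) + (-3) + 2·(0) − (-1) = -11
  I: −2·[ε]_I + [φ]_I + [E_f]_I + 2·[r]_I − [Q]_I = −2·(2) + (-2) + (-1) + 2·(0) − (0) = -7
Net dimensions [M⁵ L⁵ T⁻¹¹ I⁻⁷] ≠ [1] — not dimensionless.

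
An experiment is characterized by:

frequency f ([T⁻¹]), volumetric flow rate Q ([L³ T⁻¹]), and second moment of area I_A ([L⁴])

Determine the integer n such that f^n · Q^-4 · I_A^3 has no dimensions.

4

Balance the T exponent: (-1)·n from f, plus −4·(-1) + 3·(0) = 4 from the rest, must sum to zero.
−n + 4 = 0, so n = 4.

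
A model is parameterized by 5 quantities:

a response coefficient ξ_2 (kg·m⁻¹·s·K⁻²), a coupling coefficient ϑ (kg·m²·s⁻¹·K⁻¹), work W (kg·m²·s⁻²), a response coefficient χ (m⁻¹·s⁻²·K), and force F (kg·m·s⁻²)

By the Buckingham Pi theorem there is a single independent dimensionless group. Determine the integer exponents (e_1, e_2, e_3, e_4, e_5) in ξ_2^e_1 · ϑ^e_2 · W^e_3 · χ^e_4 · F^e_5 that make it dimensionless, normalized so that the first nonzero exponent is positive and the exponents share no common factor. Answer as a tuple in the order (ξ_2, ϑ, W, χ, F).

M: e_1·(1) + e_2·(1) + e_3·(1) + e_4·(0) + e_5·(1) = 0
L: e_1·(-1) + e_2·(2) + e_3·(2) + e_4·(-1) + e_5·(1) = 0
T: e_1·(1) + e_2·(-1) + e_3·(-2) + e_4·(-2) + e_5·(-2) = 0
Θ: e_1·(-2) + e_2·(-1) + e_3·(0) + e_4·(1) + e_5·(0) = 0
Solving this homogeneous linear system for the smallest-integer solution (first nonzero entry positive) gives (1, -1, 4, 1, -4).

(1, -1, 4, 1, -4)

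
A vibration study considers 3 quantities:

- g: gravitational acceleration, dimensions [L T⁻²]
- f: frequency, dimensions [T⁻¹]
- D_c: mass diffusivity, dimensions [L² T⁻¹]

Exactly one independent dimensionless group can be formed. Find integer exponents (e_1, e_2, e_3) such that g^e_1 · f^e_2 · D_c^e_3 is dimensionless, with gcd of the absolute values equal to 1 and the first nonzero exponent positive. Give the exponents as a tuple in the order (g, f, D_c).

(2, -3, -1)

L: e_1·(1) + e_2·(0) + e_3·(2) = 0
T: e_1·(-2) + e_2·(-1) + e_3·(-1) = 0
Solving this homogeneous linear system for the smallest-integer solution (first nonzero entry positive) gives (2, -3, -1).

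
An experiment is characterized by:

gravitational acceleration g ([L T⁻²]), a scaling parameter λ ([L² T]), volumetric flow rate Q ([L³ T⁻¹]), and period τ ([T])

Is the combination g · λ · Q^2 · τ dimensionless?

no

Sum the exponent of each base dimension across the product:
  L: [g]_L + [λ]_L + 2·[Q]_L + [τ]_L = (1) + (2) + 2·(3) + (0) = 9
  T: [g]_T + [λ]_T + 2·[Q]_T + [τ]_T = (-2) + (1) + 2·(-1) + (1) = -2
Net dimensions [L⁹ T⁻²] ≠ [1] — not dimensionless.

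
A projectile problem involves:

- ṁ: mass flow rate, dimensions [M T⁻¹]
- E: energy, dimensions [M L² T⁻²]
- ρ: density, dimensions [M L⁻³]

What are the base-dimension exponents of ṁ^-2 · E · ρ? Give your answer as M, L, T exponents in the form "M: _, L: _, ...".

Collect each base-dimension exponent across the product:
  M: −2·(1) + (1) + (1) = 0
  L: −2·(0) + (2) + (-3) = -1
  T: −2·(-1) + (-2) + (0) = 0
So the dimensions are [L⁻¹].

M: 0, L: -1, T: 0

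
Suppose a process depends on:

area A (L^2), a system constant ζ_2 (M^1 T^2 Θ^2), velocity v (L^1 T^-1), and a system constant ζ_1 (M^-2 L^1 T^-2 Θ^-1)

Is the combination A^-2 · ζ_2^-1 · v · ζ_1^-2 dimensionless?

no

Sum the exponent of each base dimension across the product:
  M: −2·[A]_M − [ζ_2]_M + [v]_M − 2·[ζ_1]_M = −2·(0) − (1) + (0) − 2·(-2) = 3
  L: −2·[A]_L − [ζ_2]_L + [v]_L − 2·[ζ_1]_L = −2·(2) − (0) + (1) − 2·(1) = -5
  T: −2·[A]_T − [ζ_2]_T + [v]_T − 2·[ζ_1]_T = −2·(0) − (2) + (-1) − 2·(-2) = 1
  Θ: −2·[A]_Θ − [ζ_2]_Θ + [v]_Θ − 2·[ζ_1]_Θ = −2·(0) − (2) + (0) − 2·(-1) = 0
Net dimensions [M³ L⁻⁵ T] ≠ [1] — not dimensionless.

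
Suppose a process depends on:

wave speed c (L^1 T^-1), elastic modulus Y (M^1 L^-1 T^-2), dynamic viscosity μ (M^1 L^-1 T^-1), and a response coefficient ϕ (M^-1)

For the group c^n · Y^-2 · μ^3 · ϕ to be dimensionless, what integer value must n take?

Balance the L exponent: (1)·n from c, plus −2·(-1) + 3·(-1) + (0) = -1 from the rest, must sum to zero.
n − 1 = 0, so n = 1.

1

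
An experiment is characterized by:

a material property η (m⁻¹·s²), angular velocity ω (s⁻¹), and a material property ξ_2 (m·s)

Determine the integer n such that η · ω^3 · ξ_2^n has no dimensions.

1

Balance the L exponent: (1)·n from ξ_2, plus (-1) + 3·(0) = -1 from the rest, must sum to zero.
n − 1 = 0, so n = 1.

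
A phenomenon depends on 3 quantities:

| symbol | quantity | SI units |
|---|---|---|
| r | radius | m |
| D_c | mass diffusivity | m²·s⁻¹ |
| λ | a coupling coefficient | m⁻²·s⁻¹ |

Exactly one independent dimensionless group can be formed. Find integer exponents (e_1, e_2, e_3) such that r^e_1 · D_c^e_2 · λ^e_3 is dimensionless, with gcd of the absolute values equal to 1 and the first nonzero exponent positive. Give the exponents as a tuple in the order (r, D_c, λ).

(4, -1, 1)

L: e_1·(1) + e_2·(2) + e_3·(-2) = 0
T: e_1·(0) + e_2·(-1) + e_3·(-1) = 0
Solving this homogeneous linear system for the smallest-integer solution (first nonzero entry positive) gives (4, -1, 1).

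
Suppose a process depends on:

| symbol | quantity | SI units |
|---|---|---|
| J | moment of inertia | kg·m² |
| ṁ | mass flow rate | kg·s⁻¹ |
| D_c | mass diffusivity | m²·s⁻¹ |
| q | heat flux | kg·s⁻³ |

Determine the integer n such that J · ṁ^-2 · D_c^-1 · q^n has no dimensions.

Balance the M exponent: (1)·n from q, plus (1) − 2·(1) − (0) = -1 from the rest, must sum to zero.
n − 1 = 0, so n = 1.

1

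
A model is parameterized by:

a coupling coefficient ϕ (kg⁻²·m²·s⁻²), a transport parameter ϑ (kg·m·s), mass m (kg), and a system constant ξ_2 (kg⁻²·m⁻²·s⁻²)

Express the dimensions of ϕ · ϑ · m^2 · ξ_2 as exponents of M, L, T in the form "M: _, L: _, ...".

M: -1, L: 1, T: -3

Collect each base-dimension exponent across the product:
  M: (-2) + (1) + 2·(1) + (-2) = -1
  L: (2) + (1) + 2·(0) + (-2) = 1
  T: (-2) + (1) + 2·(0) + (-2) = -3
So the dimensions are [M⁻¹ L T⁻³].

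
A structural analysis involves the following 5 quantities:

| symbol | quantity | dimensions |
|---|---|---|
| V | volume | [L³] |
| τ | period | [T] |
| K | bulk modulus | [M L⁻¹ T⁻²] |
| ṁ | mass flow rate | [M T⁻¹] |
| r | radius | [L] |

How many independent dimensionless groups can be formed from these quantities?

2

There are 5 variables and 3 base dimensions (M, L, T).
The dimension matrix has rank 3.
Independent dimensionless groups: 5 − 3 = 2.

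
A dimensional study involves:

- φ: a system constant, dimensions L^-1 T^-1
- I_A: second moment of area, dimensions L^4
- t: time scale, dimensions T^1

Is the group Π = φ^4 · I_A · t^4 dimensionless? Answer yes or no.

Sum the exponent of each base dimension across the product:
  L: 4·[φ]_L + [I_A]_L + 4·[t]_L = 4·(-1) + (4) + 4·(0) = 0
  T: 4·[φ]_T + [I_A]_T + 4·[t]_T = 4·(-1) + (0) + 4·(1) = 0
All base exponents vanish — dimensionless.

yes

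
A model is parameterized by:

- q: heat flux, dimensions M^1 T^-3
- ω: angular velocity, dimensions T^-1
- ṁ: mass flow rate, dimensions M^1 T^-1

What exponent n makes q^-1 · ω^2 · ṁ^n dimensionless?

1

Balance the M exponent: (1)·n from ṁ, plus −(1) + 2·(0) = -1 from the rest, must sum to zero.
n − 1 = 0, so n = 1.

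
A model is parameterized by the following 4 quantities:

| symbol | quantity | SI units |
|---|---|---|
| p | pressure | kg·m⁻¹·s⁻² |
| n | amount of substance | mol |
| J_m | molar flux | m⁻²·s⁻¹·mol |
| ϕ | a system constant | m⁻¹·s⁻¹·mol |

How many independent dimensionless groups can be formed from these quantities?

0

There are 4 variables and 4 base dimensions (M, L, T, N).
The dimension matrix has rank 4.
Independent dimensionless groups: 4 − 4 = 0.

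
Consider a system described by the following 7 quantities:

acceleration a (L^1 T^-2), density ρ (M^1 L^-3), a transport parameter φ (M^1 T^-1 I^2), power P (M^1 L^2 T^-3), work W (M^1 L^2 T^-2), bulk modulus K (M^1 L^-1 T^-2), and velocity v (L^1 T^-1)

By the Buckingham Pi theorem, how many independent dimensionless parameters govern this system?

There are 7 variables and 4 base dimensions (M, L, T, I).
The dimension matrix has rank 4.
Independent dimensionless groups: 7 − 4 = 3.

3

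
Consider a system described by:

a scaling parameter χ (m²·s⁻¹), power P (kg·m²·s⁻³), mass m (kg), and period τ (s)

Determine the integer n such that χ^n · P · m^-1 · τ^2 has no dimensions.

-1

Balance the L exponent: (2)·n from χ, plus (2) − (0) + 2·(0) = 2 from the rest, must sum to zero.
2n + 2 = 0, so n = -1.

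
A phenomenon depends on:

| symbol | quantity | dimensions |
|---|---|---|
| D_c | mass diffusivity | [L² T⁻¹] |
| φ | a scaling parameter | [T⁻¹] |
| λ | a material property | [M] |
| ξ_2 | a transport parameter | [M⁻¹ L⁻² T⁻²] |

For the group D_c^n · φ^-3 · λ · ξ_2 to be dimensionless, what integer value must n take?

Balance the L exponent: (2)·n from D_c, plus −3·(0) + (0) + (-2) = -2 from the rest, must sum to zero.
2n − 2 = 0, so n = 1.

1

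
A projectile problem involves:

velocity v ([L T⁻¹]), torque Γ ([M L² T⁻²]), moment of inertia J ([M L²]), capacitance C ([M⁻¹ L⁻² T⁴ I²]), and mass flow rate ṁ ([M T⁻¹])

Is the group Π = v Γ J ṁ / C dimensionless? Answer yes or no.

Sum the exponent of each base dimension across the product:
  M: [v]_M + [Γ]_M + [J]_M − [C]_M + [ṁ]_M = (0) + (1) + (1) − (-1) + (1) = 4
  L: [v]_L + [Γ]_L + [J]_L − [C]_L + [ṁ]_L = (1) + (2) + (2) − (-2) + (0) = 7
  T: [v]_T + [Γ]_T + [J]_T − [C]_T + [ṁ]_T = (-1) + (-2) + (0) − (4) + (-1) = -8
  I: [v]_I + [Γ]_I + [J]_I − [C]_I + [ṁ]_I = (0) + (0) + (0) − (2) + (0) = -2
Net dimensions [M⁴ L⁷ T⁻⁸ I⁻²] ≠ [1] — not dimensionless.

no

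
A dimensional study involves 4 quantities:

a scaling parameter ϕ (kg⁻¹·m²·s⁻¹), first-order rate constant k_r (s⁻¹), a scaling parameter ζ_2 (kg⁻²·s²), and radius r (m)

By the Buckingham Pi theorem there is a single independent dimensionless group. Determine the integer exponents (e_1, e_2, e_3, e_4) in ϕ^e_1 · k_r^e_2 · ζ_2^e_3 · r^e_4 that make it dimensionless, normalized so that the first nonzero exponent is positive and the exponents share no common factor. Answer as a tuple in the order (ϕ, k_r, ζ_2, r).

M: e_1·(-1) + e_2·(0) + e_3·(-2) + e_4·(0) = 0
L: e_1·(2) + e_2·(0) + e_3·(0) + e_4·(1) = 0
T: e_1·(-1) + e_2·(-1) + e_3·(2) + e_4·(0) = 0
Solving this homogeneous linear system for the smallest-integer solution (first nonzero entry positive) gives (2, -4, -1, -4).

(2, -4, -1, -4)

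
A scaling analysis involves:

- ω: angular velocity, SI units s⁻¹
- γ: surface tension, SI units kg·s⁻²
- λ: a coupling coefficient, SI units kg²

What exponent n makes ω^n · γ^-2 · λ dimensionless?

4

Balance the T exponent: (-1)·n from ω, plus −2·(-2) + (0) = 4 from the rest, must sum to zero.
−n + 4 = 0, so n = 4.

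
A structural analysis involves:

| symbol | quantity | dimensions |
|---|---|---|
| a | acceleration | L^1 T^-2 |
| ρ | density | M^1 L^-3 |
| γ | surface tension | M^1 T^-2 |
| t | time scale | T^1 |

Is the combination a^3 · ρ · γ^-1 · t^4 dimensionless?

yes

Sum the exponent of each base dimension across the product:
  M: 3·[a]_M + [ρ]_M − [γ]_M + 4·[t]_M = 3·(0) + (1) − (1) + 4·(0) = 0
  L: 3·[a]_L + [ρ]_L − [γ]_L + 4·[t]_L = 3·(1) + (-3) − (0) + 4·(0) = 0
  T: 3·[a]_T + [ρ]_T − [γ]_T + 4·[t]_T = 3·(-2) + (0) − (-2) + 4·(1) = 0
All base exponents vanish — dimensionless.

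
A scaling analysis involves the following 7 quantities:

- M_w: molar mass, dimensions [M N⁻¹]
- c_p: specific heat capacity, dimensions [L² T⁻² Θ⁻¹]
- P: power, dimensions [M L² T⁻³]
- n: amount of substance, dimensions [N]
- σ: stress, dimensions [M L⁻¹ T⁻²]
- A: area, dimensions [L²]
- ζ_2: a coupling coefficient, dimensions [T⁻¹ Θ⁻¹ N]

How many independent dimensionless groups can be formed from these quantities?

2

There are 7 variables and 5 base dimensions (M, L, T, Θ, N).
The dimension matrix has rank 5.
Independent dimensionless groups: 7 − 5 = 2.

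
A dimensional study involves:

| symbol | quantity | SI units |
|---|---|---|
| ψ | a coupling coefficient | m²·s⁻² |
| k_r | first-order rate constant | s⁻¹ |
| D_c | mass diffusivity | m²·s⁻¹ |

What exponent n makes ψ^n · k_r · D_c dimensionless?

-1

Balance the L exponent: (2)·n from ψ, plus (0) + (2) = 2 from the rest, must sum to zero.
2n + 2 = 0, so n = -1.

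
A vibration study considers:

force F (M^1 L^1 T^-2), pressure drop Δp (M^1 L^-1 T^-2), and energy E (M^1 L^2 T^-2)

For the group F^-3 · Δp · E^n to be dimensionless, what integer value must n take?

Balance the M exponent: (1)·n from E, plus −3·(1) + (1) = -2 from the rest, must sum to zero.
n − 2 = 0, so n = 2.

2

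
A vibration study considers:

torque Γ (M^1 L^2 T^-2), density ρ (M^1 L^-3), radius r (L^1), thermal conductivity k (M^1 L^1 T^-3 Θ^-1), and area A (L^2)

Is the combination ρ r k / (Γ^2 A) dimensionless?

Sum the exponent of each base dimension across the product:
  M: −2·[Γ]_M + [ρ]_M + [r]_M + [k]_M − [A]_M = −2·(1) + (1) + (0) + (1) − (0) = 0
  L: −2·[Γ]_L + [ρ]_L + [r]_L + [k]_L − [A]_L = −2·(2) + (-3) + (1) + (1) − (2) = -7
  T: −2·[Γ]_T + [ρ]_T + [r]_T + [k]_T − [A]_T = −2·(-2) + (0) + (0) + (-3) − (0) = 1
  Θ: −2·[Γ]_Θ + [ρ]_Θ + [r]_Θ + [k]_Θ − [A]_Θ = −2·(0) + (0) + (0) + (-1) − (0) = -1
Net dimensions [L⁻⁷ T Θ⁻¹] ≠ [1] — not dimensionless.

no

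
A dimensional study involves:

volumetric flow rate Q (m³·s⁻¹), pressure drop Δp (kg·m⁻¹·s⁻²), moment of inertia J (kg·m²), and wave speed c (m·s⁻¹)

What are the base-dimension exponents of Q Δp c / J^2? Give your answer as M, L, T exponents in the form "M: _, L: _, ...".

Collect each base-dimension exponent across the product:
  M: (0) + (1) − 2·(1) + (0) = -1
  L: (3) + (-1) − 2·(2) + (1) = -1
  T: (-1) + (-2) − 2·(0) + (-1) = -4
So the dimensions are [M⁻¹ L⁻¹ T⁻⁴].

M: -1, L: -1, T: -4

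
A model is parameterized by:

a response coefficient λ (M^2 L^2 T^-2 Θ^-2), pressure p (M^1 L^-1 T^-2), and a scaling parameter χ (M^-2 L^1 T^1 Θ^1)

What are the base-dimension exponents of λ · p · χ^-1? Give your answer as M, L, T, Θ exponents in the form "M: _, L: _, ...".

Collect each base-dimension exponent across the product:
  M: (2) + (1) − (-2) = 5
  L: (2) + (-1) − (1) = 0
  T: (-2) + (-2) − (1) = -5
  Θ: (-2) + (0) − (1) = -3
So the dimensions are [M⁵ T⁻⁵ Θ⁻³].

M: 5, L: 0, T: -5, Θ: -3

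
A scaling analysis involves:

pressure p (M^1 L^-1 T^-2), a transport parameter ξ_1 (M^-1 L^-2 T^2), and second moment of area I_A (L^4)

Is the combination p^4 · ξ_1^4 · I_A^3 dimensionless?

Sum the exponent of each base dimension across the product:
  M: 4·[p]_M + 4·[ξ_1]_M + 3·[I_A]_M = 4·(1) + 4·(-1) + 3·(0) = 0
  L: 4·[p]_L + 4·[ξ_1]_L + 3·[I_A]_L = 4·(-1) + 4·(-2) + 3·(4) = 0
  T: 4·[p]_T + 4·[ξ_1]_T + 3·[I_A]_T = 4·(-2) + 4·(2) + 3·(0) = 0
All base exponents vanish — dimensionless.

yes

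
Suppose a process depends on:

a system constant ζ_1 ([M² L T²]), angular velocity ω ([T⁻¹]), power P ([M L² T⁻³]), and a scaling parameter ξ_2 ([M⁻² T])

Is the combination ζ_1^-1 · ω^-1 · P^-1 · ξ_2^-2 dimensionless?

Sum the exponent of each base dimension across the product:
  M: −[ζ_1]_M − [ω]_M − [P]_M − 2·[ξ_2]_M = −(2) − (0) − (1) − 2·(-2) = 1
  L: −[ζ_1]_L − [ω]_L − [P]_L − 2·[ξ_2]_L = −(1) − (0) − (2) − 2·(0) = -3
  T: −[ζ_1]_T − [ω]_T − [P]_T − 2·[ξ_2]_T = −(2) − (-1) − (-3) − 2·(1) = 0
Net dimensions [M L⁻³] ≠ [1] — not dimensionless.

no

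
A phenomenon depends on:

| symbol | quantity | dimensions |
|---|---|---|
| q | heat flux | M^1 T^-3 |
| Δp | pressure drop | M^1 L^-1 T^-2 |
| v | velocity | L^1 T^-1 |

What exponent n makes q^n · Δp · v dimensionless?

-1

Balance the M exponent: (1)·n from q, plus (1) + (0) = 1 from the rest, must sum to zero.
n + 1 = 0, so n = -1.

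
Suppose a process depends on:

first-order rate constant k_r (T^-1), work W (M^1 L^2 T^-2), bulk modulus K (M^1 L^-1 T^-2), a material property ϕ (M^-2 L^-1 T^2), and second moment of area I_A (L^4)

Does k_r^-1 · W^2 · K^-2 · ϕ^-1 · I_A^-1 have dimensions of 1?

no

Sum the exponent of each base dimension across the product:
  M: −[k_r]_M + 2·[W]_M − 2·[K]_M − [ϕ]_M − [I_A]_M = −(0) + 2·(1) − 2·(1) − (-2) − (0) = 2
  L: −[k_r]_L + 2·[W]_L − 2·[K]_L − [ϕ]_L − [I_A]_L = −(0) + 2·(2) − 2·(-1) − (-1) − (4) = 3
  T: −[k_r]_T + 2·[W]_T − 2·[K]_T − [ϕ]_T − [I_A]_T = −(-1) + 2·(-2) − 2·(-2) − (2) − (0) = -1
Net dimensions [M² L³ T⁻¹] ≠ [1] — not dimensionless.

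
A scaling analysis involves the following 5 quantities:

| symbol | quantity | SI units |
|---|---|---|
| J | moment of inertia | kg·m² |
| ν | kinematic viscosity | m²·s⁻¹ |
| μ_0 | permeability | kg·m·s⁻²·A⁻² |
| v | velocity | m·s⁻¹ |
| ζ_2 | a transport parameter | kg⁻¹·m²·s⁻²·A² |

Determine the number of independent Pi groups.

1

There are 5 variables and 4 base dimensions (M, L, T, I).
The dimension matrix has rank 4.
Independent dimensionless groups: 5 − 4 = 1.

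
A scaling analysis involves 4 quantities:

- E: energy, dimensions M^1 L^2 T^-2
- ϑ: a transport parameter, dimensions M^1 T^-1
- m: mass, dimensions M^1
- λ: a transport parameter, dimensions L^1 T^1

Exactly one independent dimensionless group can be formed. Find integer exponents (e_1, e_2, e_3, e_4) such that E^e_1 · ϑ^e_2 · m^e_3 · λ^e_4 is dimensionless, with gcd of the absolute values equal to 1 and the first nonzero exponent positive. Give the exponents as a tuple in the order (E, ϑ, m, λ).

M: e_1·(1) + e_2·(1) + e_3·(1) + e_4·(0) = 0
L: e_1·(2) + e_2·(0) + e_3·(0) + e_4·(1) = 0
T: e_1·(-2) + e_2·(-1) + e_3·(0) + e_4·(1) = 0
Solving this homogeneous linear system for the smallest-integer solution (first nonzero entry positive) gives (1, -4, 3, -2).

(1, -4, 3, -2)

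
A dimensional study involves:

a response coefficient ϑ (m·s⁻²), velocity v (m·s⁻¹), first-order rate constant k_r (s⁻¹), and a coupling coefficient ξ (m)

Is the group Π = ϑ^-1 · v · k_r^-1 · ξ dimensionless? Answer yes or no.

Sum the exponent of each base dimension across the product:
  L: −[ϑ]_L + [v]_L − [k_r]_L + [ξ]_L = −(1) + (1) − (0) + (1) = 1
  T: −[ϑ]_T + [v]_T − [k_r]_T + [ξ]_T = −(-2) + (-1) − (-1) + (0) = 2
Net dimensions [L T²] ≠ [1] — not dimensionless.

no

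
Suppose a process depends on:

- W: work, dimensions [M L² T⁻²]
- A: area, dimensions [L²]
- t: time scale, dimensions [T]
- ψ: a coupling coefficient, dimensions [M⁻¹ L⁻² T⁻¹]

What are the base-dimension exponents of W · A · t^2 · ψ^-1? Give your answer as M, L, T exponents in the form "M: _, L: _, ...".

M: 2, L: 6, T: 1

Collect each base-dimension exponent across the product:
  M: (1) + (0) + 2·(0) − (-1) = 2
  L: (2) + (2) + 2·(0) − (-2) = 6
  T: (-2) + (0) + 2·(1) − (-1) = 1
So the dimensions are [M² L⁶ T].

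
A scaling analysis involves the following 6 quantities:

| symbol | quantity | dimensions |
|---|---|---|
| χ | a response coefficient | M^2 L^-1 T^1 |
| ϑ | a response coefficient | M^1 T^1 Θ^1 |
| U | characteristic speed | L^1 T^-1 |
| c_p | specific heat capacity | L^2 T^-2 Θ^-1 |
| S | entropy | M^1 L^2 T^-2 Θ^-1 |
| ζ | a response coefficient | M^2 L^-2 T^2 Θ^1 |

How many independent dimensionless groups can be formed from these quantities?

2

There are 6 variables and 4 base dimensions (M, L, T, Θ).
The dimension matrix has rank 4.
Independent dimensionless groups: 6 − 4 = 2.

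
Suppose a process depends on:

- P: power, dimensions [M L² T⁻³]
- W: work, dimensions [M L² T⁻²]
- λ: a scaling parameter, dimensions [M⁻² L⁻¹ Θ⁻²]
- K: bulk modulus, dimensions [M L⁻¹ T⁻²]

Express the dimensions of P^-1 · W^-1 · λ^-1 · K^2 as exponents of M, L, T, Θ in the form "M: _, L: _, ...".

M: 2, L: -5, T: 1, Θ: 2

Collect each base-dimension exponent across the product:
  M: −(1) − (1) − (-2) + 2·(1) = 2
  L: −(2) − (2) − (-1) + 2·(-1) = -5
  T: −(-3) − (-2) − (0) + 2·(-2) = 1
  Θ: −(0) − (0) − (-2) + 2·(0) = 2
So the dimensions are [M² L⁻⁵ T Θ²].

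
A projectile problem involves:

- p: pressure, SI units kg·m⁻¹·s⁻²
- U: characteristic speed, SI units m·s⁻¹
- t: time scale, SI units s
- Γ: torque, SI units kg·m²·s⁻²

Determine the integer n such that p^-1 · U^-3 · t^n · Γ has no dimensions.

-3

Balance the T exponent: (1)·n from t, plus −(-2) − 3·(-1) + (-2) = 3 from the rest, must sum to zero.
n + 3 = 0, so n = -3.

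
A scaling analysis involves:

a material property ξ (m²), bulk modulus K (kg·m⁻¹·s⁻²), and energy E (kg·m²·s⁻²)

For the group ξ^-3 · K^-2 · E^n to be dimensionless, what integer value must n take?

Balance the M exponent: (1)·n from E, plus −3·(0) − 2·(1) = -2 from the rest, must sum to zero.
n − 2 = 0, so n = 2.

2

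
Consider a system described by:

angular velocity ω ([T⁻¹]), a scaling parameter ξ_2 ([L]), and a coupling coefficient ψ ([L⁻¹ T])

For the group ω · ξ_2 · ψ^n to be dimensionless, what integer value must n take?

Balance the L exponent: (-1)·n from ψ, plus (0) + (1) = 1 from the rest, must sum to zero.
−n + 1 = 0, so n = 1.

1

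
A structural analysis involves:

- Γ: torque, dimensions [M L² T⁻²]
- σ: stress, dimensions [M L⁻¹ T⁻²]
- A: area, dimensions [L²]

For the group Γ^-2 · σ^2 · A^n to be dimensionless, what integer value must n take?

3

Balance the L exponent: (2)·n from A, plus −2·(2) + 2·(-1) = -6 from the rest, must sum to zero.
2n − 6 = 0, so n = 3.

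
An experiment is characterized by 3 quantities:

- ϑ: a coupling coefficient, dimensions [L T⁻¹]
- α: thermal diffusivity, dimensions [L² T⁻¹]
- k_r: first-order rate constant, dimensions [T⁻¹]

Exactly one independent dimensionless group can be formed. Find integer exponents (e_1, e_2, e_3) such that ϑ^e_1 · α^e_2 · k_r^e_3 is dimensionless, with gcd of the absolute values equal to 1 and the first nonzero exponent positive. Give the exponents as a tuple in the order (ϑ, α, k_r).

(2, -1, -1)

L: e_1·(1) + e_2·(2) + e_3·(0) = 0
T: e_1·(-1) + e_2·(-1) + e_3·(-1) = 0
Solving this homogeneous linear system for the smallest-integer solution (first nonzero entry positive) gives (2, -1, -1).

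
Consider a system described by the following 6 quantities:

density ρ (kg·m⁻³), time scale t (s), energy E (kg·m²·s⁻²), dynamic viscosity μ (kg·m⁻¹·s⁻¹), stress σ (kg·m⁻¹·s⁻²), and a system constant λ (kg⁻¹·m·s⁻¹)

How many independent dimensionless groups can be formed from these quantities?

3

There are 6 variables and 3 base dimensions (M, L, T).
The dimension matrix has rank 3.
Independent dimensionless groups: 6 − 3 = 3.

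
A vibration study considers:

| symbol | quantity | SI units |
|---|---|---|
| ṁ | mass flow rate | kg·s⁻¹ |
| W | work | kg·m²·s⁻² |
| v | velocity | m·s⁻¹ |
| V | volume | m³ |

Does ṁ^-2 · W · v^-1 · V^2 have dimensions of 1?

Sum the exponent of each base dimension across the product:
  M: −2·[ṁ]_M + [W]_M − [v]_M + 2·[V]_M = −2·(1) + (1) − (0) + 2·(0) = -1
  L: −2·[ṁ]_L + [W]_L − [v]_L + 2·[V]_L = −2·(0) + (2) − (1) + 2·(3) = 7
  T: −2·[ṁ]_T + [W]_T − [v]_T + 2·[V]_T = −2·(-1) + (-2) − (-1) + 2·(0) = 1
Net dimensions [M⁻¹ L⁷ T] ≠ [1] — not dimensionless.

no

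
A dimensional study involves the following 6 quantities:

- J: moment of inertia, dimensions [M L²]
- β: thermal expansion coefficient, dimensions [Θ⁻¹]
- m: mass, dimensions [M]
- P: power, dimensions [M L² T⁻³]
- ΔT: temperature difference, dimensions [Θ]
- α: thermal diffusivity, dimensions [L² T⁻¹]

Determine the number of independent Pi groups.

2

There are 6 variables and 4 base dimensions (M, L, T, Θ).
The dimension matrix has rank 4.
Independent dimensionless groups: 6 − 4 = 2.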